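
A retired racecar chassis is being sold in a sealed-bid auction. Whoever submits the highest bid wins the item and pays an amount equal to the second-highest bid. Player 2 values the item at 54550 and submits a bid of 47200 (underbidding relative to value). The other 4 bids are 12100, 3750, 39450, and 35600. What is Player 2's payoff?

Highest competing bid: 39450.
Player 2's bid 47200 is the highest overall, so Player 2 wins and pays the second-highest bid, 39450.
Payoff = value − price = 54550 − 39450 = 15100.

Payoff = 15100.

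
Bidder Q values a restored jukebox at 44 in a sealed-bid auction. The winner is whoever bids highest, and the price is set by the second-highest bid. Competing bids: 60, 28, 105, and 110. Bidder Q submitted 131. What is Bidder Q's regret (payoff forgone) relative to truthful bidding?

The highest competing bid is 110.
Bidding truthfully at 44: the top bid is 110 (a rival), so Bidder Q loses. Payoff = 0.
Bidding 131: Bidder Q has the top bid, wins, and pays the second-highest bid 110. Payoff = 44 − 110 = -66.
Regret = truthful payoff − actual payoff = 0 − -66 = 66.
Deviating from a truthful bid can only lose payoff in a second-price auction — never gain.

Payoff forgone: 66.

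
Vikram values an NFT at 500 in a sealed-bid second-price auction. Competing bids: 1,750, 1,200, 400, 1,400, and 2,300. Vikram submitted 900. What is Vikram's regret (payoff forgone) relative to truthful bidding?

The highest competing bid is 2,300.
Bidding truthfully at 500: the top bid is 2,300 (a rival), so Vikram loses. Payoff = 0.
Bidding 900: the top bid is 2,300 (a rival), so Vikram loses. Payoff = 0.
Regret = truthful payoff − actual payoff = 0 − 0 = 0.
The bid only affects whether you win, not the price — here both bids land on the same side of the top rival bid, so the deviation is payoff-neutral.

Payoff forgone: 0.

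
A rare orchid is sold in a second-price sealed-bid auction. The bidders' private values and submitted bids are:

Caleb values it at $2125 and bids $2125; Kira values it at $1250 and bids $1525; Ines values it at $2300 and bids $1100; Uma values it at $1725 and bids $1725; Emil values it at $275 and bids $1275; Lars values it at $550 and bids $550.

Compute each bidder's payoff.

Caleb $400, Kira $0, Ines $0, Uma $0, Emil $0, Lars $0.

Sorted high to low: Caleb $2125 > Uma $1725 > Kira $1525 > Emil $1275 > Ines $1100 > Lars $550.
Caleb has the top bid and wins; the price is the second-highest bid, $1725.
Caleb's payoff = $2125 − $1725 = $400. All other bidders lose, so their payoff is 0.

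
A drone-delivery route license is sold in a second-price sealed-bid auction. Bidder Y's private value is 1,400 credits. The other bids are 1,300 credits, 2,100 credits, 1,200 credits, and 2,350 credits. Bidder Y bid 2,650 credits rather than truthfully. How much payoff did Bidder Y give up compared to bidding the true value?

The highest competing bid is 2,350 credits.
Bidding truthfully at 1,400 credits: the top bid is 2,350 credits (a rival), so Bidder Y loses. Payoff = 0 credits.
Bidding 2,650 credits: Bidder Y has the top bid, wins, and pays the second-highest bid 2,350 credits. Payoff = 1,400 credits − 2,350 credits = -950 credits.
Regret = truthful payoff − actual payoff = 0 credits − -950 credits = 950 credits.

950 credits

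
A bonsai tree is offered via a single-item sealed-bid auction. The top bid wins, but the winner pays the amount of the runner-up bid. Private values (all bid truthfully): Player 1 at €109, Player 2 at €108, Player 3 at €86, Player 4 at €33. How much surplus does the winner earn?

€1

Ranking the bids: Player 1 €109, then Player 2 €108, then Player 3 €86, then Player 4 €33.
Player 1 wins with the top bid and pays the second-highest, €108.
Surplus = €109 − €108 = €1.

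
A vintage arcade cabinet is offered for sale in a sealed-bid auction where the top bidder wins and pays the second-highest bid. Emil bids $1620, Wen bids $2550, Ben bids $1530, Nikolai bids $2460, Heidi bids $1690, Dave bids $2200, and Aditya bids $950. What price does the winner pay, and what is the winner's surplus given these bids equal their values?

Bids in descending order: Wen $2550 > Nikolai $2460 > Dave $2200 > Heidi $1690 > Emil $1620 > Ben $1530 > Aditya $950.
Wen is the highest bidder, so Wen wins.
Under the second-price rule, the price is the second-highest bid: $2460.
Surplus = $2550 − $2460 = $90.

The winner pays $2460 for a surplus of $90.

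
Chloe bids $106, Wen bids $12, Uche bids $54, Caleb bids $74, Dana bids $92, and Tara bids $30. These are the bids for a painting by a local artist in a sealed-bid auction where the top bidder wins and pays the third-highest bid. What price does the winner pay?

Price paid: $74.

Ranking the bids: Chloe $106; Dana $92; Caleb $74; Uche $54; Tara $30; Wen $12.
Chloe is the highest bidder, so Chloe wins.
Under the third-price rule, the price is the third-highest bid: $74.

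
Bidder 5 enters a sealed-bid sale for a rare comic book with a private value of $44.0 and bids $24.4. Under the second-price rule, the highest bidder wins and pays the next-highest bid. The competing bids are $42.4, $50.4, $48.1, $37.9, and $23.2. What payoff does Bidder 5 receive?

Highest competing bid: $50.4.
Bidder 5's bid $24.4 is not the highest, so Bidder 5 loses, pays nothing, and earns zero payoff.

The bidder's payoff: $0.0.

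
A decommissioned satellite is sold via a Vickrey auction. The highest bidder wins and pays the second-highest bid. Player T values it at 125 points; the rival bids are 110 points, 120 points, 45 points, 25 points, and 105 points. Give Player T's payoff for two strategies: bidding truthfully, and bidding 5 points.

Truthful: 5 points; alternative: 0 points.

The highest competing bid is 120 points.
Bidding truthfully at 125 points: Player T has the top bid, wins, and pays the second-highest bid 120 points. Payoff = 125 points − 120 points = 5 points.
Bidding 5 points: the top bid is 120 points (a rival), so Player T loses. Payoff = 0 points.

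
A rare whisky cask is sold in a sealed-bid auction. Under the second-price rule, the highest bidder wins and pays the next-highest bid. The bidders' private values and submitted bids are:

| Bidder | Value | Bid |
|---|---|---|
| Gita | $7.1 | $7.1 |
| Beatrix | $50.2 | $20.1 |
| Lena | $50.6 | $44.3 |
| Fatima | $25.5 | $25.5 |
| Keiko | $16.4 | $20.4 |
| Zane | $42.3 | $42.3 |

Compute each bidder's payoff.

Bids in descending order: Lena $44.3, then Zane $42.3, then Fatima $25.5, then Keiko $20.4, then Beatrix $20.1, then Gita $7.1.
Lena has the top bid and wins; the price is the second-highest bid, $42.3.
Lena's payoff = $50.6 − $42.3 = $8.3. All other bidders lose, so their payoff is 0.

Payoffs: Gita $0.0, Beatrix $0.0, Lena $8.3, Fatima $0.0, Keiko $0.0, Zane $0.0.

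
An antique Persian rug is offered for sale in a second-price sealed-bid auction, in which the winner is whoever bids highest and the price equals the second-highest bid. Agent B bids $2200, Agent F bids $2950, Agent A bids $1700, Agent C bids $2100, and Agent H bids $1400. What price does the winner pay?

The winner pays $2200.

Bids in descending order: Agent F $2950; Agent B $2200; Agent C $2100; Agent A $1700; Agent H $1400.
Agent F is the highest bidder, so Agent F wins.
Under the second-price rule, the price is the second-highest bid: $2200.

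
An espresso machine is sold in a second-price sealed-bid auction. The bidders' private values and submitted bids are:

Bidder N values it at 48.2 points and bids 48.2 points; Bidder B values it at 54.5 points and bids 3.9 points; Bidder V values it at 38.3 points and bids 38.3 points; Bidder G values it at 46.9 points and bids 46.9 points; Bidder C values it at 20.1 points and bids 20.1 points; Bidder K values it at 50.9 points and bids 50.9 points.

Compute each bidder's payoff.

Sorted high to low: Bidder K 50.9 points; Bidder N 48.2 points; Bidder G 46.9 points; Bidder V 38.3 points; Bidder C 20.1 points; Bidder B 3.9 points.
Bidder K has the top bid and wins; the price is the second-highest bid, 48.2 points.
Bidder K's payoff = 50.9 points − 48.2 points = 2.7 points. All other bidders lose, so their payoff is 0.

Bidder N 0.0 points, Bidder B 0.0 points, Bidder V 0.0 points, Bidder G 0.0 points, Bidder C 0.0 points, Bidder K 2.7 points.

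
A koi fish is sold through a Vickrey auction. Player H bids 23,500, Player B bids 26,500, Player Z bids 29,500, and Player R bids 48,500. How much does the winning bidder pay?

Price paid: 29,500.

Bids in descending order: Player R 48,500, then Player Z 29,500, then Player B 26,500, then Player H 23,500.
Player R has the highest bid, so Player R wins.
The second-highest bid is 29,500, so that is what Player R pays.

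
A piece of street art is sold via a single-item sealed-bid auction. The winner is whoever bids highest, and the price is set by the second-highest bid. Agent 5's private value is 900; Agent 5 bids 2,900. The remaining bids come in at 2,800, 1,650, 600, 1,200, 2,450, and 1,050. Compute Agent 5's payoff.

-1,900

Highest competing bid: 2,800.
Agent 5's bid 2,900 is the highest overall, so Agent 5 wins and pays the second-highest bid, 2,800.
Payoff = value − price = 900 − 2,800 = -1,900.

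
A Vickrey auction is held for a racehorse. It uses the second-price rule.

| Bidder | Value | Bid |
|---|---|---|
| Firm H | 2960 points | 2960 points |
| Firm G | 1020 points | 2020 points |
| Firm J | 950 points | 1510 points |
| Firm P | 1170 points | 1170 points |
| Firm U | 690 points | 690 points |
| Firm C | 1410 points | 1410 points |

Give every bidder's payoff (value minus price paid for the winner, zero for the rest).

Payoffs: Firm H 940 points, Firm G 0 points, Firm J 0 points, Firm P 0 points, Firm U 0 points, Firm C 0 points.

Ranking the bids: Firm H 2960 points > Firm G 2020 points > Firm J 1510 points > Firm C 1410 points > Firm P 1170 points > Firm U 690 points.
Firm H has the top bid and wins; the price is the second-highest bid, 2020 points.
Firm H's payoff = 2960 points − 2020 points = 940 points. All other bidders lose, so their payoff is 0.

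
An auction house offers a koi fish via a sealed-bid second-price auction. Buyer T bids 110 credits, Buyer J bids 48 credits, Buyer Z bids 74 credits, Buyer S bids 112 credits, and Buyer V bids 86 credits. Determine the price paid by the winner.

Sorted high to low: Buyer S 112 credits > Buyer T 110 credits > Buyer V 86 credits > Buyer Z 74 credits > Buyer J 48 credits.
Buyer S has the highest bid, so Buyer S wins.
The second-highest bid is 110 credits, so that is what Buyer S pays.

110 credits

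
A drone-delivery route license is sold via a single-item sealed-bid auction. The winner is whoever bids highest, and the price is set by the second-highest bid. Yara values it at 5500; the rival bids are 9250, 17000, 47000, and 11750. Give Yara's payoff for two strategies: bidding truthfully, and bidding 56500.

Truthful: 0; alternative: -41500.

The highest competing bid is 47000.
Bidding truthfully at 5500: the top bid is 47000 (a rival), so Yara loses. Payoff = 0.
Bidding 56500: Yara has the top bid, wins, and pays the second-highest bid 47000. Payoff = 5500 − 47000 = -41500.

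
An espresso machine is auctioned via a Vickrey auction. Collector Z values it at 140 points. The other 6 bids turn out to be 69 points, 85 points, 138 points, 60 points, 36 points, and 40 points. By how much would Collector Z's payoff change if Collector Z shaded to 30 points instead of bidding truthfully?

The highest competing bid is 138 points.
Bidding truthfully at 140 points: Collector Z has the top bid, wins, and pays the second-highest bid 138 points. Payoff = 140 points − 138 points = 2 points.
Bidding 30 points: the top bid is 138 points (a rival), so Collector Z loses. Payoff = 0 points.
Change = 0 points − 2 points = -2 points.

Payoff change: -2 points.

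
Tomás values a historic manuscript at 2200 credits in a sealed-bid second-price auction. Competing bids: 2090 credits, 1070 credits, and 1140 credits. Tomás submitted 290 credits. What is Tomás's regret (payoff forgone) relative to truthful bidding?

Regret: 110 credits.

The highest competing bid is 2090 credits.
Bidding truthfully at 2200 credits: Tomás has the top bid, wins, and pays the second-highest bid 2090 credits. Payoff = 2200 credits − 2090 credits = 110 credits.
Bidding 290 credits: the top bid is 2090 credits (a rival), so Tomás loses. Payoff = 0 credits.
Regret = truthful payoff − actual payoff = 110 credits − 0 credits = 110 credits.
This is the dominant-strategy logic: truthful bidding weakly beats any alternative.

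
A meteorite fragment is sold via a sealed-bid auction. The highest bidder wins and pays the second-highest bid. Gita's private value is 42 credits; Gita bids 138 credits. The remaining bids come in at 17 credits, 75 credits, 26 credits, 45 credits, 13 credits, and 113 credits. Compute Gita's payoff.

Highest competing bid: 113 credits.
Gita's bid 138 credits is the highest overall, so Gita wins and pays the second-highest bid, 113 credits.
Payoff = value − price = 42 credits − 113 credits = -71 credits.
Overbidding won the item at a price above value — truthful bidding would have avoided this loss.

Gita's payoff: -71 credits.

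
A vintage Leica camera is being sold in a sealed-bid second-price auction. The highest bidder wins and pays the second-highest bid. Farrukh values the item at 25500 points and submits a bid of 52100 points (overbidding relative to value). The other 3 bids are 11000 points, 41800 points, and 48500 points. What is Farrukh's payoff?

Farrukh's payoff: -23000 points.

Highest competing bid: 48500 points.
Farrukh's bid 52100 points is the highest overall, so Farrukh wins and pays the second-highest bid, 48500 points.
Payoff = value − price = 25500 points − 48500 points = -23000 points.
Overbidding won the item at a price above value — truthful bidding would have avoided this loss.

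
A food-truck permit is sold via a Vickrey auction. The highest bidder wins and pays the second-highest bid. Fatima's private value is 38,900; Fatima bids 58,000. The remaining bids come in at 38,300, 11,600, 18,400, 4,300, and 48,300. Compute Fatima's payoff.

Highest competing bid: 48,300.
Fatima's bid 58,000 is the highest overall, so Fatima wins and pays the second-highest bid, 48,300.
Payoff = value − price = 38,900 − 48,300 = -9,400.
Overbidding won the item at a price above value — truthful bidding would have avoided this loss.

Fatima's payoff: -9,400.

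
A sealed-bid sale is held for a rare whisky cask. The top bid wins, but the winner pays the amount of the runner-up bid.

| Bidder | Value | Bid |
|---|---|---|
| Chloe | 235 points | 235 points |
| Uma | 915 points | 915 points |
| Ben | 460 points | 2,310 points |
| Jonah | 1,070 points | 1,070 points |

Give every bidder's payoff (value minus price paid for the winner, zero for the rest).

Sorted high to low: Ben 2,310 points > Jonah 1,070 points > Uma 915 points > Chloe 235 points.
Ben has the top bid and wins; the price is the second-highest bid, 1,070 points.
Ben's payoff = 460 points − 1,070 points = -610 points. All other bidders lose, so their payoff is 0.

Chloe 0 points, Uma 0 points, Ben -610 points, Jonah 0 points.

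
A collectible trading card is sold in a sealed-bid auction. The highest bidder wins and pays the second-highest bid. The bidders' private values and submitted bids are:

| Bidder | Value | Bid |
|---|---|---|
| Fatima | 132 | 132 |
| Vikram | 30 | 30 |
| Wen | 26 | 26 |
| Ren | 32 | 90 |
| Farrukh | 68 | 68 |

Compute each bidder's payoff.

Ordered from highest: Fatima 132 > Ren 90 > Farrukh 68 > Vikram 30 > Wen 26.
Fatima has the top bid and wins; the price is the second-highest bid, 90.
Fatima's payoff = 132 − 90 = 42. All other bidders lose, so their payoff is 0.

Payoffs: Fatima 42, Vikram 0, Wen 0, Ren 0, Farrukh 0.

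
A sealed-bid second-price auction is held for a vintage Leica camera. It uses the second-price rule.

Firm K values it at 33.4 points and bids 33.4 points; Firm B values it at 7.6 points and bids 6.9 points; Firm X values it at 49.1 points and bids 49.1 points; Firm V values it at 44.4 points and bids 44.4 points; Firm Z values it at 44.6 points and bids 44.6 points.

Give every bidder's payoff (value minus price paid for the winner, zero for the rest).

Ranking the bids: Firm X 49.1 points, then Firm Z 44.6 points, then Firm V 44.4 points, then Firm K 33.4 points, then Firm B 6.9 points.
Firm X has the top bid and wins; the price is the second-highest bid, 44.6 points.
Firm X's payoff = 49.1 points − 44.6 points = 4.5 points. All other bidders lose, so their payoff is 0.

Payoffs: Firm K 0.0 points, Firm B 0.0 points, Firm X 4.5 points, Firm V 0.0 points, Firm Z 0.0 points.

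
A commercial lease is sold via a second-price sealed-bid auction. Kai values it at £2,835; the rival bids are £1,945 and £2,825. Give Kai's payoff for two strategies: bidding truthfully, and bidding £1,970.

The highest competing bid is £2,825.
Bidding truthfully at £2,835: Kai has the top bid, wins, and pays the second-highest bid £2,825. Payoff = £2,835 − £2,825 = £10.
Bidding £1,970: the top bid is £2,825 (a rival), so Kai loses. Payoff = £0.

(a) £10  (b) £0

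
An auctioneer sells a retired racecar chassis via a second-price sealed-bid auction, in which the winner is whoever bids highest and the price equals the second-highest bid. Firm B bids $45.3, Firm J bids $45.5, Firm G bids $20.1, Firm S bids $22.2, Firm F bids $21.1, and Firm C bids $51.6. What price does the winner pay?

Bids in descending order: Firm C $51.6 > Firm J $45.5 > Firm B $45.3 > Firm S $22.2 > Firm F $21.1 > Firm G $20.1.
Firm C is the highest bidder, so Firm C wins.
Under the second-price rule, the price is the second-highest bid: $45.5.

Price paid: $45.5.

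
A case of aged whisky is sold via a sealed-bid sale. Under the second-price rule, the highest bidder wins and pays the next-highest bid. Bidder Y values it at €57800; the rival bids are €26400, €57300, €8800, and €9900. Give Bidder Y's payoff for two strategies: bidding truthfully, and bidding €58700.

The highest competing bid is €57300.
Bidding truthfully at €57800: Bidder Y has the top bid, wins, and pays the second-highest bid €57300. Payoff = €57800 − €57300 = €500.
Bidding €58700: Bidder Y has the top bid, wins, and pays the second-highest bid €57300. Payoff = €57800 − €57300 = €500.
The bid only affects whether you win, not the price — here both bids land on the same side of the top rival bid, so the deviation is payoff-neutral.

Truthful: €500; alternative: €500.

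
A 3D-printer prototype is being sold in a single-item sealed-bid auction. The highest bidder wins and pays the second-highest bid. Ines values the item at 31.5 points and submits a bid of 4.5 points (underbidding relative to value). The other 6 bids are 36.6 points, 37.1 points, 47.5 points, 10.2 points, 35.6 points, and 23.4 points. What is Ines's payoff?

0.0 points

Highest competing bid: 47.5 points.
Ines's bid 4.5 points is not the highest, so Ines loses, pays nothing, and earns zero payoff.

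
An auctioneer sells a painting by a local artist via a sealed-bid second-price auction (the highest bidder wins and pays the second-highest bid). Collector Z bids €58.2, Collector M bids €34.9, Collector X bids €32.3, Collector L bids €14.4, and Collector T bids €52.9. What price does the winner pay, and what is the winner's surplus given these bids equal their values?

The winner pays €52.9 for a surplus of €5.3.

Bids in descending order: Collector Z €58.2; Collector T €52.9; Collector M €34.9; Collector X €32.3; Collector L €14.4.
Collector Z is the highest bidder, so Collector Z wins.
Under the second-price rule, the price is the second-highest bid: €52.9.
Surplus = €58.2 − €52.9 = €5.3.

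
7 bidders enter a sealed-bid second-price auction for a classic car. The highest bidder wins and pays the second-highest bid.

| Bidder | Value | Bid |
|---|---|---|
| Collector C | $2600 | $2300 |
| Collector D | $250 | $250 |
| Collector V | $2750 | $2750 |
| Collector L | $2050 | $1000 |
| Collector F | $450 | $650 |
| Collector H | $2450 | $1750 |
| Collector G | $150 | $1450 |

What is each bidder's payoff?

Sorted high to low: Collector V $2750, then Collector C $2300, then Collector H $1750, then Collector G $1450, then Collector L $1000, then Collector F $650, then Collector D $250.
Collector V has the top bid and wins; the price is the second-highest bid, $2300.
Collector V's payoff = $2750 − $2300 = $450. All other bidders lose, so their payoff is 0.

Collector C $0, Collector D $0, Collector V $450, Collector L $0, Collector F $0, Collector H $0, Collector G $0.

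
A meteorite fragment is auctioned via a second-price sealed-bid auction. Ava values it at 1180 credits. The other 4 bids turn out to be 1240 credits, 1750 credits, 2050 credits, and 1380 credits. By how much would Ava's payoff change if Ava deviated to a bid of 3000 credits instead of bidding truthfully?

Payoff change: -870 credits.

The highest competing bid is 2050 credits.
Bidding truthfully at 1180 credits: the top bid is 2050 credits (a rival), so Ava loses. Payoff = 0 credits.
Bidding 3000 credits: Ava has the top bid, wins, and pays the second-highest bid 2050 credits. Payoff = 1180 credits − 2050 credits = -870 credits.
Change = -870 credits − 0 credits = -870 credits.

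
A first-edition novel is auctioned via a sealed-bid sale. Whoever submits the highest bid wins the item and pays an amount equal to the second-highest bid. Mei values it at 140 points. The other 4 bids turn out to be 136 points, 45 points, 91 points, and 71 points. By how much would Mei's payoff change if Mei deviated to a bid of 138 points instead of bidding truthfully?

The highest competing bid is 136 points.
Bidding truthfully at 140 points: Mei has the top bid, wins, and pays the second-highest bid 136 points. Payoff = 140 points − 136 points = 4 points.
Bidding 138 points: Mei has the top bid, wins, and pays the second-highest bid 136 points. Payoff = 140 points − 136 points = 4 points.
Change = 4 points − 4 points = 0 points.

Change in payoff: 0 points.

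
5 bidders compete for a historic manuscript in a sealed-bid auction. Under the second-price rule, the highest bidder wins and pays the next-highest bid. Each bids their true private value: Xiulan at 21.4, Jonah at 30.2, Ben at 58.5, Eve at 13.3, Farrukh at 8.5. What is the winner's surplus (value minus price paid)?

Winner's surplus: 28.3.

Bids in descending order: Ben 58.5, then Jonah 30.2, then Xiulan 21.4, then Eve 13.3, then Farrukh 8.5.
Ben wins with the top bid and pays the second-highest, 30.2.
Surplus = 58.5 − 30.2 = 28.3.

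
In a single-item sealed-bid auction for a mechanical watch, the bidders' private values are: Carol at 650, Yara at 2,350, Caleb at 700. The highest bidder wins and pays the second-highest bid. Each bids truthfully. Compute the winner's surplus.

Winner's surplus: 1,650.

Bids in descending order: Yara 2,350, then Caleb 700, then Carol 650.
Yara wins with the top bid and pays the second-highest, 700.
Surplus = 2,350 − 700 = 1,650.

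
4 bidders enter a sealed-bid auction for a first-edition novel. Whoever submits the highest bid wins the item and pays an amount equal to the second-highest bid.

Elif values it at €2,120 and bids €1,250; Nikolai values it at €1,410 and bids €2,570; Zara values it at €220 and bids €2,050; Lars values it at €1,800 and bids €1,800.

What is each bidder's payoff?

Payoffs: Elif €0, Nikolai -€640, Zara €0, Lars €0.

Ranking the bids: Nikolai €2,570 > Zara €2,050 > Lars €1,800 > Elif €1,250.
Nikolai has the top bid and wins; the price is the second-highest bid, €2,050.
Nikolai's payoff = €1,410 − €2,050 = -€640. All other bidders lose, so their payoff is 0.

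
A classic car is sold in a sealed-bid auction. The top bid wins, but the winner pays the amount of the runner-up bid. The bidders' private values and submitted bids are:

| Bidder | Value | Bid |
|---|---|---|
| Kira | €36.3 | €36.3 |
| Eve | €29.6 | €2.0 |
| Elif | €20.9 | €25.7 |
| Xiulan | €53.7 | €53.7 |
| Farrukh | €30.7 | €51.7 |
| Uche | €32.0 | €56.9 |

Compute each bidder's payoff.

Sorted high to low: Uche €56.9, then Xiulan €53.7, then Farrukh €51.7, then Kira €36.3, then Elif €25.7, then Eve €2.0.
Uche has the top bid and wins; the price is the second-highest bid, €53.7.
Uche's payoff = €32.0 − €53.7 = -€21.7. All other bidders lose, so their payoff is 0.

Payoffs: Kira €0.0, Eve €0.0, Elif €0.0, Xiulan €0.0, Farrukh €0.0, Uche -€21.7.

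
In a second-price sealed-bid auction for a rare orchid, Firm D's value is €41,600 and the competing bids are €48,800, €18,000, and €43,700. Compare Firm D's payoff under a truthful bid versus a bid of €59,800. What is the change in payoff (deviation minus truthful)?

Payoff change: -€7,200.

The highest competing bid is €48,800.
Bidding truthfully at €41,600: the top bid is €48,800 (a rival), so Firm D loses. Payoff = €0.
Bidding €59,800: Firm D has the top bid, wins, and pays the second-highest bid €48,800. Payoff = €41,600 − €48,800 = -€7,200.
Change = -€7,200 − €0 = -€7,200.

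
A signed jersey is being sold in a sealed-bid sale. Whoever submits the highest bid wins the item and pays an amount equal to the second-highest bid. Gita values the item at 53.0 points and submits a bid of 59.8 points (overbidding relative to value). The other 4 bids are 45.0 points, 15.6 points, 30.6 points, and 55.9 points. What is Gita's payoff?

Highest competing bid: 55.9 points.
Gita's bid 59.8 points is the highest overall, so Gita wins and pays the second-highest bid, 55.9 points.
Payoff = value − price = 53.0 points − 55.9 points = -2.9 points.
Overbidding won the item at a price above value — truthful bidding would have avoided this loss.

-2.9 points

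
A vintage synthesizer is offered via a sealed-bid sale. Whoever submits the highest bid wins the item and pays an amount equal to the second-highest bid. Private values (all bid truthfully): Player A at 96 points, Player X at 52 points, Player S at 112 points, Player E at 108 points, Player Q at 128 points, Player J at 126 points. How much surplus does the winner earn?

Surplus = 2 points.

Ranking the bids: Player Q 128 points, then Player J 126 points, then Player S 112 points, then Player E 108 points, then Player A 96 points, then Player X 52 points.
Player Q wins with the top bid and pays the second-highest, 126 points.
Surplus = 128 points − 126 points = 2 points.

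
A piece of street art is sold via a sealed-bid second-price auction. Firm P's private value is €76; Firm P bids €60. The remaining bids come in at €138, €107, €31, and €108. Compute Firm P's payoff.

Highest competing bid: €138.
Firm P's bid €60 is not the highest, so Firm P loses, pays nothing, and earns zero payoff.

€0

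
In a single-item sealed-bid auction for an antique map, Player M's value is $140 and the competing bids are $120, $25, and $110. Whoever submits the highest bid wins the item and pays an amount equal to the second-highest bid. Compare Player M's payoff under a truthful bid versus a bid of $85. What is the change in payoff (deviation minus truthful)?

Payoff change: -$20.

The highest competing bid is $120.
Bidding truthfully at $140: Player M has the top bid, wins, and pays the second-highest bid $120. Payoff = $140 − $120 = $20.
Bidding $85: the top bid is $120 (a rival), so Player M loses. Payoff = $0.
Change = $0 − $20 = -$20.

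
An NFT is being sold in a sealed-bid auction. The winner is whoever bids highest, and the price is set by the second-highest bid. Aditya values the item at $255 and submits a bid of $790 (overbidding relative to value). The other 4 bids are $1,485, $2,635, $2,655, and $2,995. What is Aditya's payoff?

Highest competing bid: $2,995.
Aditya's bid $790 is not the highest, so Aditya loses, pays nothing, and earns zero payoff.

Aditya's payoff: $0.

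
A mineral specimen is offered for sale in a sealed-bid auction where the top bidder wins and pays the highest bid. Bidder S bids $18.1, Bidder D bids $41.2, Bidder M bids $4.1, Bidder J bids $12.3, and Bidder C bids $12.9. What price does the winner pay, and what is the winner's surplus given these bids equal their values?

Ordered from highest: Bidder D $41.2, then Bidder S $18.1, then Bidder C $12.9, then Bidder J $12.3, then Bidder M $4.1.
Bidder D is the highest bidder, so Bidder D wins.
Under the first-price rule, the price is the highest bid: $41.2.
Surplus = $41.2 − $41.2 = $0.0.

The winner pays $41.2 for a surplus of $0.0.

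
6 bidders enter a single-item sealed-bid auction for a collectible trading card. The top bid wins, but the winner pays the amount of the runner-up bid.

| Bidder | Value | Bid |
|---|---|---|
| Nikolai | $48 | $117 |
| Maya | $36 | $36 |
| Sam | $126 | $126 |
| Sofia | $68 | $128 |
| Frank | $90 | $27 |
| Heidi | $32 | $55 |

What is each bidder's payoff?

Payoffs: Nikolai $0, Maya $0, Sam $0, Sofia -$58, Frank $0, Heidi $0.

Ranking the bids: Sofia $128; Sam $126; Nikolai $117; Heidi $55; Maya $36; Frank $27.
Sofia has the top bid and wins; the price is the second-highest bid, $126.
Sofia's payoff = $68 − $126 = -$58. All other bidders lose, so their payoff is 0.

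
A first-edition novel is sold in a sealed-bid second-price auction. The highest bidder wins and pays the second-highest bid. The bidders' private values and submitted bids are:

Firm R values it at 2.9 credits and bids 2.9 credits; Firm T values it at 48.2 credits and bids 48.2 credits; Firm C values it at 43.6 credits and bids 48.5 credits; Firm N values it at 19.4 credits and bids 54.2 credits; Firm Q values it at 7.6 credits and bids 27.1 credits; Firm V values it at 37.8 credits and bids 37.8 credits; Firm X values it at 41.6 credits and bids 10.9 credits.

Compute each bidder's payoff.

Ranking the bids: Firm N 54.2 credits, then Firm C 48.5 credits, then Firm T 48.2 credits, then Firm V 37.8 credits, then Firm Q 27.1 credits, then Firm X 10.9 credits, then Firm R 2.9 credits.
Firm N has the top bid and wins; the price is the second-highest bid, 48.5 credits.
Firm N's payoff = 19.4 credits − 48.5 credits = -29.1 credits. All other bidders lose, so their payoff is 0.

Payoffs: Firm R 0.0 credits, Firm T 0.0 credits, Firm C 0.0 credits, Firm N -29.1 credits, Firm Q 0.0 credits, Firm V 0.0 credits, Firm X 0.0 credits.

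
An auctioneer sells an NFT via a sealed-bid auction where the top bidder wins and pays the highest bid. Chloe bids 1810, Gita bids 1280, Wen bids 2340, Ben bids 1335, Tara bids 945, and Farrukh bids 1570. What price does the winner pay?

Bids in descending order: Wen 2340; Chloe 1810; Farrukh 1570; Ben 1335; Gita 1280; Tara 945.
Wen is the highest bidder, so Wen wins.
Under the first-price rule, the price is the highest bid: 2340.

2340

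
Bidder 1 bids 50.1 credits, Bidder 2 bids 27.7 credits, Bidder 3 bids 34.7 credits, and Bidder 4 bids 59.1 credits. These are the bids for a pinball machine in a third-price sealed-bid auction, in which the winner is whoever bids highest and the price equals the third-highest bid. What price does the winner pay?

The winner pays 34.7 credits.

Bids in descending order: Bidder 4 59.1 credits > Bidder 1 50.1 credits > Bidder 3 34.7 credits > Bidder 2 27.7 credits.
Bidder 4 is the highest bidder, so Bidder 4 wins.
Under the third-price rule, the price is the third-highest bid: 34.7 credits.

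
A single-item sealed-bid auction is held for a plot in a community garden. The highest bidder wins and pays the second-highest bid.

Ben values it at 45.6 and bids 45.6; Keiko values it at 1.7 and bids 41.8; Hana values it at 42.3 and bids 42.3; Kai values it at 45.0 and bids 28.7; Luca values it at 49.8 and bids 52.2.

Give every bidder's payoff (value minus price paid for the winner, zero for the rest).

Ranking the bids: Luca 52.2; Ben 45.6; Hana 42.3; Keiko 41.8; Kai 28.7.
Luca has the top bid and wins; the price is the second-highest bid, 45.6.
Luca's payoff = 49.8 − 45.6 = 4.2. All other bidders lose, so their payoff is 0.

Payoffs: Ben 0.0, Keiko 0.0, Hana 0.0, Kai 0.0, Luca 4.2.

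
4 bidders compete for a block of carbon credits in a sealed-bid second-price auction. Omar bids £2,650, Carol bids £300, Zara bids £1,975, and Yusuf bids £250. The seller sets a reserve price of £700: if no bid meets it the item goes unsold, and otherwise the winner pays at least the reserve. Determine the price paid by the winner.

Price paid: £1,975.

Ordered from highest: Omar £2,650 > Zara £1,975 > Carol £300 > Yusuf £250.
Omar has the highest bid, so Omar wins.
The second-highest bid is £1,975, which exceeds the reserve, so that sets the price.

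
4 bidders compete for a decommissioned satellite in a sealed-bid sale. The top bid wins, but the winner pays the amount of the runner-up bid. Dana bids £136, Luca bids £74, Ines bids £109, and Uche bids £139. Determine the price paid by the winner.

Price paid: £136.

Bids in descending order: Uche £139; Dana £136; Ines £109; Luca £74.
Uche has the highest bid, so Uche wins.
The second-highest bid is £136, so that is what Uche pays.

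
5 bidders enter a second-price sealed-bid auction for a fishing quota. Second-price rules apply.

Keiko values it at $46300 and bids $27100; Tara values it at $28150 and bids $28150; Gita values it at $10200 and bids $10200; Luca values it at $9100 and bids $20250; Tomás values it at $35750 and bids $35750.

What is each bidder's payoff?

Ranking the bids: Tomás $35750; Tara $28150; Keiko $27100; Luca $20250; Gita $10200.
Tomás has the top bid and wins; the price is the second-highest bid, $28150.
Tomás's payoff = $35750 − $28150 = $7600. All other bidders lose, so their payoff is 0.

Payoffs: Keiko $0, Tara $0, Gita $0, Luca $0, Tomás $7600.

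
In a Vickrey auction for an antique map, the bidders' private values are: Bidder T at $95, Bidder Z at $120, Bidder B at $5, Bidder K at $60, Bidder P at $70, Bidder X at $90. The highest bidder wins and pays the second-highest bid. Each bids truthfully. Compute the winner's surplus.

Surplus = $25.

Sorted high to low: Bidder Z $120 > Bidder T $95 > Bidder X $90 > Bidder P $70 > Bidder K $60 > Bidder B $5.
Bidder Z wins with the top bid and pays the second-highest, $95.
Surplus = $120 − $95 = $25.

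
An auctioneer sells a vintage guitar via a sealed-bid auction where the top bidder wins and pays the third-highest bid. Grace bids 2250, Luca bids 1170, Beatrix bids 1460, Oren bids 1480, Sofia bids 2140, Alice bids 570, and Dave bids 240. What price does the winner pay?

Price paid: 1480.

Bids in descending order: Grace 2250 > Sofia 2140 > Oren 1480 > Beatrix 1460 > Luca 1170 > Alice 570 > Dave 240.
Grace is the highest bidder, so Grace wins.
Under the third-price rule, the price is the third-highest bid: 1480.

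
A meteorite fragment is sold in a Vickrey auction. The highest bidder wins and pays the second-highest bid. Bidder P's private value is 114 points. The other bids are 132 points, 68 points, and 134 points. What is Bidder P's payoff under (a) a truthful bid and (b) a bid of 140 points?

The highest competing bid is 134 points.
Bidding truthfully at 114 points: the top bid is 134 points (a rival), so Bidder P loses. Payoff = 0 points.
Bidding 140 points: Bidder P has the top bid, wins, and pays the second-highest bid 134 points. Payoff = 114 points − 134 points = -20 points.

(a) 0 points  (b) -20 points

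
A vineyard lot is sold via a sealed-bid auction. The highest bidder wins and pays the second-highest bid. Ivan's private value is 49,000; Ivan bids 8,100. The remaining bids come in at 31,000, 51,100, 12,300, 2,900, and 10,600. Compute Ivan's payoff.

Highest competing bid: 51,100.
Ivan's bid 8,100 is not the highest, so Ivan loses, pays nothing, and earns zero payoff.

Payoff = 0.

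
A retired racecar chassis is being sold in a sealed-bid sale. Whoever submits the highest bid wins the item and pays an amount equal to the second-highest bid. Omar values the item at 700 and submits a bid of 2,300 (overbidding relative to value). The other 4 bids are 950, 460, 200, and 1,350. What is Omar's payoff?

Highest competing bid: 1,350.
Omar's bid 2,300 is the highest overall, so Omar wins and pays the second-highest bid, 1,350.
Payoff = value − price = 700 − 1,350 = -650.

Omar's payoff: -650.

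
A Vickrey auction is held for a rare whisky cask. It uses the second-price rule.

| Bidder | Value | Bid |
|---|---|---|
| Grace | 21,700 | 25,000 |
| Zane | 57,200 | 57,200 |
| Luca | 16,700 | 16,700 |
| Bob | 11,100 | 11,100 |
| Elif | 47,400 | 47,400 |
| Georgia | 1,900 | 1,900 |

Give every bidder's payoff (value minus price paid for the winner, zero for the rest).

Sorted high to low: Zane 57,200, then Elif 47,400, then Grace 25,000, then Luca 16,700, then Bob 11,100, then Georgia 1,900.
Zane has the top bid and wins; the price is the second-highest bid, 47,400.
Zane's payoff = 57,200 − 47,400 = 9,800. All other bidders lose, so their payoff is 0.

Grace 0, Zane 9,800, Luca 0, Bob 0, Elif 0, Georgia 0.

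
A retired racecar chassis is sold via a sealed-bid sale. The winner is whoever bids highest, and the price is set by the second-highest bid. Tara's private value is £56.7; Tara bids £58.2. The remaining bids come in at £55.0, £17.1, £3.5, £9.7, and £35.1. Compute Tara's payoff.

Tara's payoff: £1.7.

Highest competing bid: £55.0.
Tara's bid £58.2 is the highest overall, so Tara wins and pays the second-highest bid, £55.0.
Payoff = value − price = £56.7 − £55.0 = £1.7.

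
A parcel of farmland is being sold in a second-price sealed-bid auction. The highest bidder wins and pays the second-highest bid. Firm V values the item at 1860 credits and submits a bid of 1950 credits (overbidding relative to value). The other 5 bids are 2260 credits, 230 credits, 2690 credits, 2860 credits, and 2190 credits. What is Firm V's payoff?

Payoff = 0 credits.

Highest competing bid: 2860 credits.
Firm V's bid 1950 credits is not the highest, so Firm V loses, pays nothing, and earns zero payoff.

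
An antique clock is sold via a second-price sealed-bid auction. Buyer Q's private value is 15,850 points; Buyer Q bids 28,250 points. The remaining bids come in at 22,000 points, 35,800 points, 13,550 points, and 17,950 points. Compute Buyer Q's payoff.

0 points

Highest competing bid: 35,800 points.
Buyer Q's bid 28,250 points is not the highest, so Buyer Q loses, pays nothing, and earns zero payoff.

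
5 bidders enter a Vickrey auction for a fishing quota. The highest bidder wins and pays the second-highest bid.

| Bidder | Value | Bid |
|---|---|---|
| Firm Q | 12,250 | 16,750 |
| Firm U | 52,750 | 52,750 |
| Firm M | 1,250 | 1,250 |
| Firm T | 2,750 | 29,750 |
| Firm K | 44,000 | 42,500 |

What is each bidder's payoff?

Payoffs: Firm Q 0, Firm U 10,250, Firm M 0, Firm T 0, Firm K 0.

Sorted high to low: Firm U 52,750, then Firm K 42,500, then Firm T 29,750, then Firm Q 16,750, then Firm M 1,250.
Firm U has the top bid and wins; the price is the second-highest bid, 42,500.
Firm U's payoff = 52,750 − 42,500 = 10,250. All other bidders lose, so their payoff is 0.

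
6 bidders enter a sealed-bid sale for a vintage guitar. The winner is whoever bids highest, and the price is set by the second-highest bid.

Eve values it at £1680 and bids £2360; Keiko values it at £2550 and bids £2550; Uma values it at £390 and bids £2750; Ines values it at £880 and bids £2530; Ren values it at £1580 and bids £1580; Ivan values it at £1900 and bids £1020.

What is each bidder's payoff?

Payoffs: Eve £0, Keiko £0, Uma -£2160, Ines £0, Ren £0, Ivan £0.

Sorted high to low: Uma £2750; Keiko £2550; Ines £2530; Eve £2360; Ren £1580; Ivan £1020.
Uma has the top bid and wins; the price is the second-highest bid, £2550.
Uma's payoff = £390 − £2550 = -£2160. All other bidders lose, so their payoff is 0.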